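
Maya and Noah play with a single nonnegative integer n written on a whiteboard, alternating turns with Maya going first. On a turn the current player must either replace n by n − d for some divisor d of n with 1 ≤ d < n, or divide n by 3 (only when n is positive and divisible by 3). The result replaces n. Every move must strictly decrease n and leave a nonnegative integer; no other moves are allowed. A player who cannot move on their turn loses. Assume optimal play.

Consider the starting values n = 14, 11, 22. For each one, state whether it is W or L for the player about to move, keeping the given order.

Label each position W (a win for the player to move) or L (a loss). A position with no legal move is L; any other position is W exactly when some move reaches an L, and L when every move reaches a W.
n=0: no move → L
n=1: no move → L
n=2: W (go to 1, an L position)
n=3: W (go to 1, an L position)
n=4: L (options 2(W), 3(W) are all W)
n=5: W (go to 4, an L position)
n=6: W (go to 4, an L position)
n=7: L (sole option 6(W) is W)
n=8: W (go to 4, an L position)
n=9: L (options 3(W), 6(W), 8(W) are all W)
n=10: W (go to 9, an L position)
n=11: L (sole option 10(W) is W)
n=12: W (go to 4, an L position)
n=13: L (sole option 12(W) is W)
n=14: W (go to 7, an L position)
n=15: L (options 5(W), 10(W), 12(W), 14(W) are all W)
n=16: W (go to 15, an L position)
n=17: L (sole option 16(W) is W)
n=18: W (go to 9, an L position)
n=19: L (sole option 18(W) is W)
n=20: W (go to 15, an L position)
n=21: W (go to 7, an L position)
n=22: W (go to 11, an L position)

14: W, 11: L, 22: W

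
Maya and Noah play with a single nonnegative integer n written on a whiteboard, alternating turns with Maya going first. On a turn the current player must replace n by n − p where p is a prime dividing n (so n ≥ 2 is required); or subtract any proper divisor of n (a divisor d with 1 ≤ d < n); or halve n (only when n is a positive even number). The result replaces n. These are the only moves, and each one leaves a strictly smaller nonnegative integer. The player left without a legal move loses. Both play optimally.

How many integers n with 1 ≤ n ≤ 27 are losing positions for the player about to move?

6

Compute win/loss labels from the base case upward. A position with no move is L. Any other position is W if it can reach an L in one move, else L.
n=0: no move → L
n=1: no move → L
n=2: W (go to 0, an L position)
n=3: W (go to 0, an L position)
n=4: L (options 2(W), 3(W) are all W)
n=5: W (go to 0, an L position)
n=6: W (go to 4, an L position)
n=7: W (go to 0, an L position)
n=8: W (go to 4, an L position)
n=9: L (options 6(W), 8(W) are all W)
n=10: W (go to 9, an L position)
n=11: W (go to 0, an L position)
n=12: W (go to 9, an L position)
n=13: W (go to 0, an L position)
n=14: L (options 7(W), 12(W), 13(W) are all W)
n=15: W (go to 14, an L position)
n=16: W (go to 14, an L position)
n=17: W (go to 0, an L position)
n=18: W (go to 9, an L position)
n=19: W (go to 0, an L position)
n=20: L (options 10(W), 15(W), 16(W), 18(W), 19(W) are all W)
n=21: W (go to 14, an L position)
n=22: W (go to 20, an L position)
n=23: W (go to 0, an L position)
n=24: W (go to 20, an L position)
n=25: W (go to 20, an L position)
n=26: L (options 13(W), 24(W), 25(W) are all W)
n=27: W (go to 26, an L position)
L entries with 1 ≤ n ≤ 27 (n=0 is outside the asked range and is not counted): n = 1, 4, 9, 14, 20, 26; that makes 6.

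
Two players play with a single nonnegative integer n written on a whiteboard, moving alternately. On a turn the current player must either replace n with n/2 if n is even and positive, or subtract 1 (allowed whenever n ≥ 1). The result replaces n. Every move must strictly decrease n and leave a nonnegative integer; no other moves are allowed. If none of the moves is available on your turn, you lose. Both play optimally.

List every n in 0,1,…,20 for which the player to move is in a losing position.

Label each position W (a win for the player to move) or L (a loss). A position with no legal move is L; any other position is W exactly when some move reaches an L, and L when every move reaches a W.
n=0: no move → L
n=1: reaches L-position 0 → W
n=2: only reaches 1(W), which is W → L
n=3: reaches L-position 2 → W
n=4: reaches L-position 2 → W
n=5: only reaches 4(W), which is W → L
n=6: reaches L-position 5 → W
n=7: only reaches 6(W), which is W → L
n=8: reaches L-position 7 → W
n=9: only reaches 8(W), which is W → L
n=10: reaches L-position 5 → W
n=11: only reaches 10(W), which is W → L
n=12: reaches L-position 11 → W
n=13: only reaches 12(W), which is W → L
n=14: reaches L-position 7 → W
n=15: only reaches 14(W), which is W → L
n=16: reaches L-position 15 → W
n=17: only reaches 16(W), which is W → L
n=18: reaches L-position 9 → W
n=19: only reaches 18(W), which is W → L
n=20: reaches L-position 19 → W
The losing starting values of n are exactly the entries labelled L in this table (10 of them).

0, 2, 5, 7, 9, 11, 13, 15, 17, 19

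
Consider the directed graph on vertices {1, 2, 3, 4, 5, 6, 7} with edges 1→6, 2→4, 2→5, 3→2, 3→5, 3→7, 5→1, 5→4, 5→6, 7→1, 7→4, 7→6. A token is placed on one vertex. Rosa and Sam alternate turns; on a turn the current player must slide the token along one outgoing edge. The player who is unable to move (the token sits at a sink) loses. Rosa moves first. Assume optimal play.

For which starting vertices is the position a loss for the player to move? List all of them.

Compute win/loss labels from the base case upward. A position with no move is L. Any other position is W if it can reach an L in one move, else L.
Every edge goes from a vertex to one that appears earlier in the order 6, 4, 1, 5, 2, 7, 3, so processing vertices in that order labels each vertex after all of its successors.
6: no outgoing edge → L
4: no outgoing edge → L
1: W (go to 6, an L position)
5: W (go to 4, an L position)
2: W (go to 4, an L position)
7: W (go to 4, an L position)
3: L (options 7(W), 2(W), 5(W) are all W)
Reading off the rows marked L gives the requested list; there are 3 such vertices.

3, 4, 6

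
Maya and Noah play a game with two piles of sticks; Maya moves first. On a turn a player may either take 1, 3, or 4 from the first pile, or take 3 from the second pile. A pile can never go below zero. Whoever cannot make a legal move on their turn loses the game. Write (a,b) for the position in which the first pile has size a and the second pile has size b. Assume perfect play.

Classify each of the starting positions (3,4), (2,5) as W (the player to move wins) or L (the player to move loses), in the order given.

Compute win/loss labels from the base case upward. A position with no move is L. Any other position is W if it can reach an L in one move, else L.
No move ever increases a pile, so every position that can arise here has a ≤ 3 and b ≤ 5; it is enough to label the cells with 0 ≤ a ≤ 3 and 0 ≤ b ≤ 5.
Every move lowers a or b (never raises either), so fill the grid row by row in increasing a, and left to right within a row: each cell's successors are then already labelled.
      b=0  b=1  b=2  b=3  b=4  b=5
a=0:    L    L    L    W    W    W
a=1:    W    W    W    L    L    L
a=2:    L    L    L    W    W    W
a=3:    W    W    W    L    L    L
Cells with no legal move (terminal, hence L): (0,0), (0,1), (0,2).
The remaining L cells, each justified by listing all of its moves:
(1,3): L (options (0,3)(W), (1,0)(W) are all W)
(1,4): L (options (0,4)(W), (1,1)(W) are all W)
(1,5): L (options (0,5)(W), (1,2)(W) are all W)
(2,0): L (sole option (1,0)(W) is W)
(2,1): L (sole option (1,1)(W) is W)
(2,2): L (sole option (1,2)(W) is W)
(3,3): L (options (2,3)(W), (0,3)(W), (3,0)(W) are all W)
(3,4): L (options (2,4)(W), (0,4)(W), (3,1)(W) are all W)
(3,5): L (options (2,5)(W), (0,5)(W), (3,2)(W) are all W)
Every other cell has at least one move into one of the L cells above, so it is W.
(3,4): one of the L cells justified above, so L
(2,5): the move to (1,5) reaches an L cell, so W

(3,4): L, (2,5): W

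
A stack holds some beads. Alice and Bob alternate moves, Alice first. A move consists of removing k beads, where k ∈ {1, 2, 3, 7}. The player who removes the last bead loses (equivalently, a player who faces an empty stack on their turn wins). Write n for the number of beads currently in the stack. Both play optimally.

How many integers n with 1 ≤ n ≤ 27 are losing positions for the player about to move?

Classify positions by backward induction: terminal positions (no move available) are W. From any other position, the mover wins iff some move reaches an L.
n=0: no move; the opponent has just taken the last bead and therefore loses → W
n=1: →0(W) only, which is W, so L
n=2: →1(L), so W
n=3: →1(L), so W
n=4: →1(L), so W
n=5: →4(W), 3(W), 2(W) — all W, so L
n=6: →5(L), so W
n=7: →5(L), so W
n=8: →5(L), so W
n=9: →8(W), 7(W), 6(W), 2(W) — all W, so L
n=10: →9(L), so W
n=11: →9(L), so W
n=12: →9(L), so W
n=13: →12(W), 11(W), 10(W), 6(W) — all W, so L
n=14: →13(L), so W
n=15: →13(L), so W
n=16: →13(L), so W
n=17: →16(W), 15(W), 14(W), 10(W) — all W, so L
n=18: →17(L), so W
n=19: →17(L), so W
n=20: →17(L), so W
n=21: →20(W), 19(W), 18(W), 14(W) — all W, so L
n=22: →21(L), so W
n=23: →21(L), so W
n=24: →21(L), so W
n=25: →24(W), 23(W), 22(W), 18(W) — all W, so L
n=26: →25(L), so W
n=27: →25(L), so W
L entries with 1 ≤ n ≤ 27 (the range starts at n=1): n = 1, 5, 9, 13, 17, 21, 25; that makes 7.

7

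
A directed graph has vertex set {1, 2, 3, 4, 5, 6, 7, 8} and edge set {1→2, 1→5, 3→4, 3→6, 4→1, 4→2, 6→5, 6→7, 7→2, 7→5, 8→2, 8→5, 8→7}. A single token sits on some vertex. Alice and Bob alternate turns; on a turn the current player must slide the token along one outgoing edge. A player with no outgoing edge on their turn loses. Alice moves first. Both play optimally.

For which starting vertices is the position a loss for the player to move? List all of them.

Build the W/L table. Terminal = L. A non-terminal position is W if it has a move to some L; otherwise it is L.
Every edge goes from a vertex to one that appears earlier in the order 5, 2, 7, 8, 1, 6, 4, 3, so processing vertices in that order labels each vertex after all of its successors.
5: no outgoing edge → L
2: no outgoing edge → L
7: →2(L), so W
8: →2(L), so W
1: →2(L), so W
6: →5(L), so W
4: →2(L), so W
3: →4(W), 6(W) — all W, so L
Reading off the rows marked L gives the requested list; there are 3 such vertices.

2, 3, 5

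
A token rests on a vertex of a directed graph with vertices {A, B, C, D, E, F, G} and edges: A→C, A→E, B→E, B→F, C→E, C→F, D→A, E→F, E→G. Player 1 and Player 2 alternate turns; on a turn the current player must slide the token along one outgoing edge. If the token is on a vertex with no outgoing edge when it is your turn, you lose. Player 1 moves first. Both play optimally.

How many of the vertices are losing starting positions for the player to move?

3

Positions with no move are L. A position that does have a move is losing for the player to move precisely when every available move leads to a winning position for the opponent. Fill in the labels:
Every edge goes from a vertex to one that appears earlier in the order F, G, E, C, B, A, D, so processing vertices in that order labels each vertex after all of its successors.
F: no outgoing edge → L
G: no outgoing edge → L
E: reaches L-position G → W
C: reaches L-position F → W
B: reaches L-position F → W
A: only reaches C(W), E(W), all W → L
D: reaches L-position A → W
The L vertices are A, F, G; that is 3 in all.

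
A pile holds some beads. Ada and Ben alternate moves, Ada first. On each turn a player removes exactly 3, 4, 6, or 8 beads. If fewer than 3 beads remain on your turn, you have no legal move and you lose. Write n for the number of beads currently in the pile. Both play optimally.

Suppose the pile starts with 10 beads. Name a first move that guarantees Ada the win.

Work bottom-up. With no move the player to move loses. Otherwise the position is W if at least one move leads to an L position for the opponent, and L if every move leads to a W.
n=0: no move → L
n=1: no move → L
n=2: no move → L
n=3: →0(L), so W
n=4: →1(L), so W
n=5: →2(L), so W
n=6: →2(L), so W
n=7: →1(L), so W
n=8: →2(L), so W
n=9: →1(L), so W
n=10: →2(L), so W
From 10, the L positions reachable in one move are: 2.

Remove 8, leaving 2.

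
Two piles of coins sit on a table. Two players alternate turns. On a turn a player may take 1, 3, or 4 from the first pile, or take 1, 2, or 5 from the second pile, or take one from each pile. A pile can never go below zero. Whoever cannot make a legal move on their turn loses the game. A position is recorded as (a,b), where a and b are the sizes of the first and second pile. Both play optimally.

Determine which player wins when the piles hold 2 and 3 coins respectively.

Classify positions by backward induction: terminal positions (no move available) are L. From any other position, the mover wins iff some move reaches an L.
No move ever increases a pile, so every position that can arise here has a ≤ 2 and b ≤ 3; it is enough to label the cells with 0 ≤ a ≤ 2 and 0 ≤ b ≤ 3.
Every move lowers a or b (never raises either), so fill the grid row by row in increasing a, and left to right within a row: each cell's successors are then already labelled.
      b=0  b=1  b=2  b=3
a=0:    L    W    W    L
a=1:    W    W    L    W
a=2:    L    W    W    W
Cells with no legal move (terminal, hence L): (0,0).
The remaining L cells, each justified by listing all of its moves:
(0,3): L (options (0,2)(W), (0,1)(W) are all W)
(1,2): L (options (0,2)(W), (1,1)(W), (1,0)(W), (0,1)(W) are all W)
(2,0): L (sole option (1,0)(W) is W)
Every other cell has at least one move into one of the L cells above, so it is W.
From (2,3) the player to move can move to (1,2), reaching an L position.

The first player wins.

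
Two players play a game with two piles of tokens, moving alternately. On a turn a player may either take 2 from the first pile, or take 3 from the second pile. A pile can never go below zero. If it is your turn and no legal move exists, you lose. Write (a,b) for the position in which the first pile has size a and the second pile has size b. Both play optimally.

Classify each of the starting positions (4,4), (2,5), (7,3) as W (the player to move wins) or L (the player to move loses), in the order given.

Compute win/loss labels from the base case upward. A position with no move is L. Any other position is W if it can reach an L in one move, else L.
No move ever increases a pile, so every position that can arise here has a ≤ 7 and b ≤ 5; it is enough to label the cells with 0 ≤ a ≤ 7 and 0 ≤ b ≤ 5.
Every move lowers a or b (never raises either), so fill the grid row by row in increasing a, and left to right within a row: each cell's successors are then already labelled.
      b=0  b=1  b=2  b=3  b=4  b=5
a=0:    L    L    L    W    W    W
a=1:    L    L    L    W    W    W
a=2:    W    W    W    L    L    L
a=3:    W    W    W    L    L    L
a=4:    L    L    L    W    W    W
a=5:    L    L    L    W    W    W
a=6:    W    W    W    L    L    L
a=7:    W    W    W    L    L    L
Cells with no legal move (terminal, hence L): (0,0), (0,1), (0,2), (1,0), (1,1), (1,2).
The remaining L cells, each justified by listing all of its moves:
(2,3): only reaches (0,3)(W), (2,0)(W), all W → L
(2,4): only reaches (0,4)(W), (2,1)(W), all W → L
(2,5): only reaches (0,5)(W), (2,2)(W), all W → L
(3,3): only reaches (1,3)(W), (3,0)(W), all W → L
(3,4): only reaches (1,4)(W), (3,1)(W), all W → L
(3,5): only reaches (1,5)(W), (3,2)(W), all W → L
(4,0): only reaches (2,0)(W), which is W → L
(4,1): only reaches (2,1)(W), which is W → L
(4,2): only reaches (2,2)(W), which is W → L
(5,0): only reaches (3,0)(W), which is W → L
(5,1): only reaches (3,1)(W), which is W → L
(5,2): only reaches (3,2)(W), which is W → L
(6,3): only reaches (4,3)(W), (6,0)(W), all W → L
(6,4): only reaches (4,4)(W), (6,1)(W), all W → L
(6,5): only reaches (4,5)(W), (6,2)(W), all W → L
(7,3): only reaches (5,3)(W), (7,0)(W), all W → L
(7,4): only reaches (5,4)(W), (7,1)(W), all W → L
(7,5): only reaches (5,5)(W), (7,2)(W), all W → L
Every other cell has at least one move into one of the L cells above, so it is W.
(4,4): the move to (2,4) reaches an L cell, so W
(2,5): one of the L cells justified above, so L
(7,3): one of the L cells justified above, so L

(4,4): W, (2,5): L, (7,3): L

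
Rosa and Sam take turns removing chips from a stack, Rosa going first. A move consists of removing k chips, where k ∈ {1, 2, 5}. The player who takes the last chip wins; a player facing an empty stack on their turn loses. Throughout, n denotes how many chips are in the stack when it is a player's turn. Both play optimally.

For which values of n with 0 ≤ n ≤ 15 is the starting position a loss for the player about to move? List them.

0, 3, 6, 9, 12, 15

Label each position W (a win for the player to move) or L (a loss). A position with no legal move is L; any other position is W exactly when some move reaches an L, and L when every move reaches a W.
n=0: no move → L
n=1: →0(L), so W
n=2: →0(L), so W
n=3: →2(W), 1(W) — all W, so L
n=4: →3(L), so W
n=5: →3(L), so W
n=6: →5(W), 4(W), 1(W) — all W, so L
n=7: →6(L), so W
n=8: →6(L), so W
n=9: →8(W), 7(W), 4(W) — all W, so L
n=10: →9(L), so W
n=11: →9(L), so W
n=12: →11(W), 10(W), 7(W) — all W, so L
n=13: →12(L), so W
n=14: →12(L), so W
n=15: →14(W), 13(W), 10(W) — all W, so L
Reading off the rows marked L gives the requested list; there are 6 such values of n.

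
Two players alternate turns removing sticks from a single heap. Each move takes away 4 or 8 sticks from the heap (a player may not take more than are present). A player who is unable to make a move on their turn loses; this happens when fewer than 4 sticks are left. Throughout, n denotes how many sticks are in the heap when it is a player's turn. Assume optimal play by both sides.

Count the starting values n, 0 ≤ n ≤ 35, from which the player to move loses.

12

Build the W/L table. Terminal = L. A non-terminal position is W if it has a move to some L; otherwise it is L.
n=0: no move → L
n=1: no move → L
n=2: no move → L
n=3: no move → L
n=4: →0(L), so W
n=5: →1(L), so W
n=6: →2(L), so W
n=7: →3(L), so W
n=8: →0(L), so W
n=9: →1(L), so W
n=10: →2(L), so W
n=11: →3(L), so W
n=12: →8(W), 4(W) — all W, so L
n=13: →9(W), 5(W) — all W, so L
n=14: →10(W), 6(W) — all W, so L
n=15: →11(W), 7(W) — all W, so L
n=16: →12(L), so W
n=17: →13(L), so W
n=18: →14(L), so W
n=19: →15(L), so W
n=20: →12(L), so W
n=21: →13(L), so W
n=22: →14(L), so W
n=23: →15(L), so W
n=24: →20(W), 16(W) — all W, so L
n=25: →21(W), 17(W) — all W, so L
n=26: →22(W), 18(W) — all W, so L
n=27: →23(W), 19(W) — all W, so L
n=28: →24(L), so W
n=29: →25(L), so W
n=30: →26(L), so W
n=31: →27(L), so W
n=32: →24(L), so W
n=33: →25(L), so W
n=34: →26(L), so W
n=35: →27(L), so W
L entries with 0 ≤ n ≤ 35: n = 0, 1, 2, 3, 12, 13, 14, 15, 24, 25, 26, 27; that makes 12.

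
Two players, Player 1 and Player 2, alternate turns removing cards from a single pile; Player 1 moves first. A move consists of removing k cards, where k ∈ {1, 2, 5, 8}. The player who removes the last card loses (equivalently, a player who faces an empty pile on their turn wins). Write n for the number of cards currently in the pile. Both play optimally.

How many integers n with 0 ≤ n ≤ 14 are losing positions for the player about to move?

Use the standard recursion: the mover wins at a terminal position; elsewhere, the mover wins exactly when some move hands the opponent an L position.
n=0: no move; the opponent has just taken the last card and therefore loses → W
n=1: the only move is to 0(W), a W ⇒ L
n=2: can move to 1, which is L ⇒ W
n=3: can move to 1, which is L ⇒ W
n=4: moves to 3(W), 2(W); every one is W ⇒ L
n=5: can move to 4, which is L ⇒ W
n=6: can move to 4, which is L ⇒ W
n=7: moves to 6(W), 5(W), 2(W); every one is W ⇒ L
n=8: can move to 7, which is L ⇒ W
n=9: can move to 7, which is L ⇒ W
n=10: moves to 9(W), 8(W), 5(W), 2(W); every one is W ⇒ L
n=11: can move to 10, which is L ⇒ W
n=12: can move to 10, which is L ⇒ W
n=13: moves to 12(W), 11(W), 8(W), 5(W); every one is W ⇒ L
n=14: can move to 13, which is L ⇒ W
L entries with 0 ≤ n ≤ 14: n = 1, 4, 7, 10, 13; that makes 5.

5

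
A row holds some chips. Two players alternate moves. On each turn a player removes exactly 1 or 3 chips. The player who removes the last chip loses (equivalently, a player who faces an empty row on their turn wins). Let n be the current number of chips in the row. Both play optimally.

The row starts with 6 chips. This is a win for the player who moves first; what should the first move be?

Label each position W (a win for the player to move) or L (a loss). A position with no legal move is W; any other position is W exactly when some move reaches an L, and L when every move reaches a W.
n=0: no move; the opponent has just taken the last chip and therefore loses → W
n=1: →0(W) only, which is W, so L
n=2: →1(L), so W
n=3: →2(W), 0(W) — all W, so L
n=4: →3(L), so W
n=5: →4(W), 2(W) — all W, so L
n=6: →5(L), so W
From 6, the L positions reachable in one move are: 5, 3. Any move reaching one of these is winning.

Remove 1, leaving 5.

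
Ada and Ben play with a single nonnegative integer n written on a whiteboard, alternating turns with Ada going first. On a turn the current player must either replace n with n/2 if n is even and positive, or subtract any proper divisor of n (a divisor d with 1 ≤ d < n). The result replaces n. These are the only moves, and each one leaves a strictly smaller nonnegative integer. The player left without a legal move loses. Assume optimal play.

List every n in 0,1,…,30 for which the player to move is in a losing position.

Work bottom-up. With no move the player to move loses. Otherwise the position is W if at least one move leads to an L position for the opponent, and L if every move leads to a W.
n=0: no move → L
n=1: no move → L
n=2: can move to 1, which is L ⇒ W
n=3: the only move is to 2(W), a W ⇒ L
n=4: can move to 3, which is L ⇒ W
n=5: the only move is to 4(W), a W ⇒ L
n=6: can move to 3, which is L ⇒ W
n=7: the only move is to 6(W), a W ⇒ L
n=8: can move to 7, which is L ⇒ W
n=9: moves to 6(W), 8(W); every one is W ⇒ L
n=10: can move to 5, which is L ⇒ W
n=11: the only move is to 10(W), a W ⇒ L
n=12: can move to 9, which is L ⇒ W
n=13: the only move is to 12(W), a W ⇒ L
n=14: can move to 7, which is L ⇒ W
n=15: moves to 10(W), 12(W), 14(W); every one is W ⇒ L
n=16: can move to 15, which is L ⇒ W
n=17: the only move is to 16(W), a W ⇒ L
n=18: can move to 9, which is L ⇒ W
n=19: the only move is to 18(W), a W ⇒ L
n=20: can move to 15, which is L ⇒ W
n=21: moves to 14(W), 18(W), 20(W); every one is W ⇒ L
n=22: can move to 11, which is L ⇒ W
n=23: the only move is to 22(W), a W ⇒ L
n=24: can move to 21, which is L ⇒ W
n=25: moves to 20(W), 24(W); every one is W ⇒ L
n=26: can move to 13, which is L ⇒ W
n=27: moves to 18(W), 24(W), 26(W); every one is W ⇒ L
n=28: can move to 21, which is L ⇒ W
n=29: the only move is to 28(W), a W ⇒ L
n=30: can move to 15, which is L ⇒ W
The losing starting values of n are exactly the entries labelled L in this table (16 of them).

0, 1, 3, 5, 7, 9, 11, 13, 15, 17, 19, 21, 23, 25, 27, 29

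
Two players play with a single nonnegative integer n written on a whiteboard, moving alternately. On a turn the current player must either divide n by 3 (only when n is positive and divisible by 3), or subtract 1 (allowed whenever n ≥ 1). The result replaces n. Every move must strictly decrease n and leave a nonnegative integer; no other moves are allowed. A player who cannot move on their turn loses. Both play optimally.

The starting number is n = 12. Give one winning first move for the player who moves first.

Use the standard recursion: the mover loses at a terminal position; elsewhere, the mover wins exactly when some move hands the opponent an L position.
n=0: no move → L
n=1: can move to 0, which is L ⇒ W
n=2: the only move is to 1(W), a W ⇒ L
n=3: can move to 2, which is L ⇒ W
n=4: the only move is to 3(W), a W ⇒ L
n=5: can move to 4, which is L ⇒ W
n=6: can move to 2, which is L ⇒ W
n=7: the only move is to 6(W), a W ⇒ L
n=8: can move to 7, which is L ⇒ W
n=9: moves to 3(W), 8(W); every one is W ⇒ L
n=10: can move to 9, which is L ⇒ W
n=11: the only move is to 10(W), a W ⇒ L
n=12: can move to 4, which is L ⇒ W
From 12, the L positions reachable in one move are: 4, 11. Any move reaching one of these is winning.

Move to 4.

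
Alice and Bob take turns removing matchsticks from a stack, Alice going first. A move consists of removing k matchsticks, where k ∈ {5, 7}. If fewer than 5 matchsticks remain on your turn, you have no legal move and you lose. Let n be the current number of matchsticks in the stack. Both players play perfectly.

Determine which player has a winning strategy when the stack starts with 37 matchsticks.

Bob wins.

Use the standard recursion: the mover loses at a terminal position; elsewhere, the mover wins exactly when some move hands the opponent an L position.
n=0: no move → L
n=1: no move → L
n=2: no move → L
n=3: no move → L
n=4: no move → L
n=5: can move to 0, which is L ⇒ W
n=6: can move to 1, which is L ⇒ W
n=7: can move to 2, which is L ⇒ W
n=8: can move to 3, which is L ⇒ W
n=9: can move to 4, which is L ⇒ W
n=10: can move to 3, which is L ⇒ W
n=11: can move to 4, which is L ⇒ W
n=12: moves to 7(W), 5(W); every one is W ⇒ L
n=13: moves to 8(W), 6(W); every one is W ⇒ L
n=14: moves to 9(W), 7(W); every one is W ⇒ L
n=15: moves to 10(W), 8(W); every one is W ⇒ L
n=16: moves to 11(W), 9(W); every one is W ⇒ L
n=17: can move to 12, which is L ⇒ W
n=18: can move to 13, which is L ⇒ W
n=19: can move to 14, which is L ⇒ W
n=20: can move to 15, which is L ⇒ W
n=21: can move to 16, which is L ⇒ W
n=22: can move to 15, which is L ⇒ W
n=23: can move to 16, which is L ⇒ W
n=24: moves to 19(W), 17(W); every one is W ⇒ L
n=25: moves to 20(W), 18(W); every one is W ⇒ L
n=26: moves to 21(W), 19(W); every one is W ⇒ L
n=27: moves to 22(W), 20(W); every one is W ⇒ L
n=28: moves to 23(W), 21(W); every one is W ⇒ L
n=29: can move to 24, which is L ⇒ W
n=30: can move to 25, which is L ⇒ W
n=31: can move to 26, which is L ⇒ W
n=32: can move to 27, which is L ⇒ W
n=33: can move to 28, which is L ⇒ W
n=34: can move to 27, which is L ⇒ W
n=35: can move to 28, which is L ⇒ W
n=36: moves to 31(W), 29(W); every one is W ⇒ L
n=37: moves to 32(W), 30(W); every one is W ⇒ L
The starting position 37 is L: whatever Alice does, the opponent receives a W position.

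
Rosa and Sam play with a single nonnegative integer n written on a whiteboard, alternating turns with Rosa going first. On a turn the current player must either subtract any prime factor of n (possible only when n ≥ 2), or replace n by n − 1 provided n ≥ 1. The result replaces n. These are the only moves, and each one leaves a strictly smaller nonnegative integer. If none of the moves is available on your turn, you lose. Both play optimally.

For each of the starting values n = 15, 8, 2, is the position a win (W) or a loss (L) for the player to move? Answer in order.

Positions with no move are L. A position that does have a move is losing for the player to move precisely when every available move leads to a winning position for the opponent. Fill in the labels:
n=0: no move → L
n=1: W (go to 0, an L position)
n=2: W (go to 0, an L position)
n=3: W (go to 0, an L position)
n=4: L (options 2(W), 3(W) are all W)
n=5: W (go to 0, an L position)
n=6: W (go to 4, an L position)
n=7: W (go to 0, an L position)
n=8: L (options 6(W), 7(W) are all W)
n=9: W (go to 8, an L position)
n=10: W (go to 8, an L position)
n=11: W (go to 0, an L position)
n=12: L (options 9(W), 10(W), 11(W) are all W)
n=13: W (go to 0, an L position)
n=14: W (go to 12, an L position)
n=15: W (go to 12, an L position)

15: W, 8: L, 2: W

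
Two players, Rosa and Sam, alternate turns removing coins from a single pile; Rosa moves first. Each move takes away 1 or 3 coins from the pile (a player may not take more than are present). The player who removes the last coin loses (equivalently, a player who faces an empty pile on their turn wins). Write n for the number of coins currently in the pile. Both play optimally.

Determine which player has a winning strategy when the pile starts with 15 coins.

Positions with no move are W. A position that does have a move is losing for the player to move precisely when every available move leads to a winning position for the opponent. Fill in the labels:
n=0: no move; the opponent has just taken the last coin and therefore loses → W
n=1: the only move is to 0(W), a W ⇒ L
n=2: can move to 1, which is L ⇒ W
n=3: moves to 2(W), 0(W); every one is W ⇒ L
n=4: can move to 3, which is L ⇒ W
n=5: moves to 4(W), 2(W); every one is W ⇒ L
n=6: can move to 5, which is L ⇒ W
n=7: moves to 6(W), 4(W); every one is W ⇒ L
n=8: can move to 7, which is L ⇒ W
n=9: moves to 8(W), 6(W); every one is W ⇒ L
n=10: can move to 9, which is L ⇒ W
n=11: moves to 10(W), 8(W); every one is W ⇒ L
n=12: can move to 11, which is L ⇒ W
n=13: moves to 12(W), 10(W); every one is W ⇒ L
n=14: can move to 13, which is L ⇒ W
n=15: moves to 14(W), 12(W); every one is W ⇒ L
The starting position 15 is L: whatever Rosa does, the opponent receives a W position.

Sam wins.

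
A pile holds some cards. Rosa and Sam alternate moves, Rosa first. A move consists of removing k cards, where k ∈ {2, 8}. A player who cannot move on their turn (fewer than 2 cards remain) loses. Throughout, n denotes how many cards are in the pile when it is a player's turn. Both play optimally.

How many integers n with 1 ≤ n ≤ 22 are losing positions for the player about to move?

9

Compute win/loss labels from the base case upward. A position with no move is L. Any other position is W if it can reach an L in one move, else L.
n=0: no move → L
n=1: no move → L
n=2: can move to 0, which is L ⇒ W
n=3: can move to 1, which is L ⇒ W
n=4: the only move is to 2(W), a W ⇒ L
n=5: the only move is to 3(W), a W ⇒ L
n=6: can move to 4, which is L ⇒ W
n=7: can move to 5, which is L ⇒ W
n=8: can move to 0, which is L ⇒ W
n=9: can move to 1, which is L ⇒ W
n=10: moves to 8(W), 2(W); every one is W ⇒ L
n=11: moves to 9(W), 3(W); every one is W ⇒ L
n=12: can move to 10, which is L ⇒ W
n=13: can move to 11, which is L ⇒ W
n=14: moves to 12(W), 6(W); every one is W ⇒ L
n=15: moves to 13(W), 7(W); every one is W ⇒ L
n=16: can move to 14, which is L ⇒ W
n=17: can move to 15, which is L ⇒ W
n=18: can move to 10, which is L ⇒ W
n=19: can move to 11, which is L ⇒ W
n=20: moves to 18(W), 12(W); every one is W ⇒ L
n=21: moves to 19(W), 13(W); every one is W ⇒ L
n=22: can move to 20, which is L ⇒ W
L entries with 1 ≤ n ≤ 22 (n=0 is outside the asked range and is not counted): n = 1, 4, 5, 10, 11, 14, 15, 20, 21; that makes 9.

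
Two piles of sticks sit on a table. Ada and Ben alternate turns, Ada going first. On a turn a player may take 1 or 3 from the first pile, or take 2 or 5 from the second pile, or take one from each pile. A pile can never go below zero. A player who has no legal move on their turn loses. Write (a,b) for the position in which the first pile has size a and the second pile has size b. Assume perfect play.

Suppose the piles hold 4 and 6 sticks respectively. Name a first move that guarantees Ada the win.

Move to (3,6).

Label each position W (a win for the player to move) or L (a loss). A position with no legal move is L; any other position is W exactly when some move reaches an L, and L when every move reaches a W.
No move ever increases a pile, so every position that can arise here has a ≤ 4 and b ≤ 6; it is enough to label the cells with 0 ≤ a ≤ 4 and 0 ≤ b ≤ 6.
Every move lowers a or b (never raises either), so fill the grid row by row in increasing a, and left to right within a row: each cell's successors are then already labelled.
      b=0  b=1  b=2  b=3  b=4  b=5  b=6
a=0:    L    L    W    W    L    W    W
a=1:    W    W    W    L    W    W    L
a=2:    L    L    W    W    W    W    W
a=3:    W    W    W    L    W    W    L
a=4:    L    L    W    W    W    W    W
Cells with no legal move (terminal, hence L): (0,0), (0,1).
The remaining L cells, each justified by listing all of its moves:
(0,4): →(0,2)(W) only, which is W, so L
(1,3): →(0,3)(W), (1,1)(W), (0,2)(W) — all W, so L
(1,6): →(0,6)(W), (1,4)(W), (1,1)(W), (0,5)(W) — all W, so L
(2,0): →(1,0)(W) only, which is W, so L
(2,1): →(1,1)(W), (1,0)(W) — all W, so L
(3,3): →(2,3)(W), (0,3)(W), (3,1)(W), (2,2)(W) — all W, so L
(3,6): →(2,6)(W), (0,6)(W), (3,4)(W), (3,1)(W), (2,5)(W) — all W, so L
(4,0): →(3,0)(W), (1,0)(W) — all W, so L
(4,1): →(3,1)(W), (1,1)(W), (3,0)(W) — all W, so L
Every other cell has at least one move into one of the L cells above, so it is W.
From (4,6), the L positions reachable in one move are: (3,6), (1,6), (4,1). Any move reaching one of these is winning.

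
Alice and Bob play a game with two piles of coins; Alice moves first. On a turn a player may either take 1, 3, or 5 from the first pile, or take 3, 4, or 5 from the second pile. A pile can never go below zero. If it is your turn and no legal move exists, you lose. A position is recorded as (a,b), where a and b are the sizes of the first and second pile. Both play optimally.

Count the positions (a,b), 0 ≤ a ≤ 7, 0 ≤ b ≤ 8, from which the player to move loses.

Positions with no move are L. A position that does have a move is losing for the player to move precisely when every available move leads to a winning position for the opponent. Fill in the labels:
Every move lowers a or b (never raises either), so fill the grid row by row in increasing a, and left to right within a row: each cell's successors are then already labelled.
      b=0  b=1  b=2  b=3  b=4  b=5  b=6  b=7  b=8
a=0:    L    L    L    W    W    W    W    W    L
a=1:    W    W    W    L    L    L    W    W    W
a=2:    L    L    L    W    W    W    W    W    L
a=3:    W    W    W    L    L    L    W    W    W
a=4:    L    L    L    W    W    W    W    W    L
a=5:    W    W    W    L    L    L    W    W    W
a=6:    L    L    L    W    W    W    W    W    L
a=7:    W    W    W    L    L    L    W    W    W
Cells with no legal move (terminal, hence L): (0,0), (0,1), (0,2).
The remaining L cells, each justified by listing all of its moves:
(0,8): only reaches (0,5)(W), (0,4)(W), (0,3)(W), all W → L
(1,3): only reaches (0,3)(W), (1,0)(W), all W → L
(1,4): only reaches (0,4)(W), (1,1)(W), (1,0)(W), all W → L
(1,5): only reaches (0,5)(W), (1,2)(W), (1,1)(W), (1,0)(W), all W → L
(2,0): only reaches (1,0)(W), which is W → L
(2,1): only reaches (1,1)(W), which is W → L
(2,2): only reaches (1,2)(W), which is W → L
(2,8): only reaches (1,8)(W), (2,5)(W), (2,4)(W), (2,3)(W), all W → L
(3,3): only reaches (2,3)(W), (0,3)(W), (3,0)(W), all W → L
(3,4): only reaches (2,4)(W), (0,4)(W), (3,1)(W), (3,0)(W), all W → L
(3,5): only reaches (2,5)(W), (0,5)(W), (3,2)(W), (3,1)(W), (3,0)(W), all W → L
(4,0): only reaches (3,0)(W), (1,0)(W), all W → L
(4,1): only reaches (3,1)(W), (1,1)(W), all W → L
(4,2): only reaches (3,2)(W), (1,2)(W), all W → L
(4,8): only reaches (3,8)(W), (1,8)(W), (4,5)(W), (4,4)(W), (4,3)(W), all W → L
(5,3): only reaches (4,3)(W), (2,3)(W), (0,3)(W), (5,0)(W), all W → L
(5,4): only reaches (4,4)(W), (2,4)(W), (0,4)(W), (5,1)(W), (5,0)(W), all W → L
(5,5): only reaches (4,5)(W), (2,5)(W), (0,5)(W), (5,2)(W), (5,1)(W), (5,0)(W), all W → L
(6,0): only reaches (5,0)(W), (3,0)(W), (1,0)(W), all W → L
(6,1): only reaches (5,1)(W), (3,1)(W), (1,1)(W), all W → L
(6,2): only reaches (5,2)(W), (3,2)(W), (1,2)(W), all W → L
(6,8): only reaches (5,8)(W), (3,8)(W), (1,8)(W), (6,5)(W), (6,4)(W), (6,3)(W), all W → L
(7,3): only reaches (6,3)(W), (4,3)(W), (2,3)(W), (7,0)(W), all W → L
(7,4): only reaches (6,4)(W), (4,4)(W), (2,4)(W), (7,1)(W), (7,0)(W), all W → L
(7,5): only reaches (6,5)(W), (4,5)(W), (2,5)(W), (7,2)(W), (7,1)(W), (7,0)(W), all W → L
Every other cell has at least one move into one of the L cells above, so it is W.
L cells per row: a=0: 4, a=1: 3, a=2: 4, a=3: 3, a=4: 4, a=5: 3, a=6: 4, a=7: 3; total 28.

28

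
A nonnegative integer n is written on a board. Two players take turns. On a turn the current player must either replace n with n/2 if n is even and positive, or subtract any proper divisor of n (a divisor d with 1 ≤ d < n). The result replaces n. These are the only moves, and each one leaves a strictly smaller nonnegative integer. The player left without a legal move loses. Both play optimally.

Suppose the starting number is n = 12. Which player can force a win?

Label each position W (a win for the player to move) or L (a loss). A position with no legal move is L; any other position is W exactly when some move reaches an L, and L when every move reaches a W.
n=0: no move → L
n=1: no move → L
n=2: →1(L), so W
n=3: →2(W) only, which is W, so L
n=4: →3(L), so W
n=5: →4(W) only, which is W, so L
n=6: →3(L), so W
n=7: →6(W) only, which is W, so L
n=8: →7(L), so W
n=9: →6(W), 8(W) — all W, so L
n=10: →5(L), so W
n=11: →10(W) only, which is W, so L
n=12: →9(L), so W
From 12 the player to move can move to 9, reaching an L position.

The first player wins.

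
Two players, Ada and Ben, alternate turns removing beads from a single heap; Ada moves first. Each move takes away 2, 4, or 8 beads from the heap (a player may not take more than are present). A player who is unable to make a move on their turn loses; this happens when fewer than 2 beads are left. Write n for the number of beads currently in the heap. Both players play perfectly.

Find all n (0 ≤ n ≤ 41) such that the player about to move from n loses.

0, 1, 6, 7, 12, 13, 18, 19, 24, 25, 30, 31, 36, 37

Build the W/L table. Terminal = L. A non-terminal position is W if it has a move to some L; otherwise it is L.
n=0: no move → L
n=1: no move → L
n=2: W (go to 0, an L position)
n=3: W (go to 1, an L position)
n=4: W (go to 0, an L position)
n=5: W (go to 1, an L position)
n=6: L (options 4(W), 2(W) are all W)
n=7: L (options 5(W), 3(W) are all W)
n=8: W (go to 6, an L position)
n=9: W (go to 7, an L position)
n=10: W (go to 6, an L position)
n=11: W (go to 7, an L position)
n=12: L (options 10(W), 8(W), 4(W) are all W)
n=13: L (options 11(W), 9(W), 5(W) are all W)
n=14: W (go to 12, an L position)
n=15: W (go to 13, an L position)
n=16: W (go to 12, an L position)
n=17: W (go to 13, an L position)
n=18: L (options 16(W), 14(W), 10(W) are all W)
n=19: L (options 17(W), 15(W), 11(W) are all W)
n=20: W (go to 18, an L position)
n=21: W (go to 19, an L position)
n=22: W (go to 18, an L position)
n=23: W (go to 19, an L position)
n=24: L (options 22(W), 20(W), 16(W) are all W)
n=25: L (options 23(W), 21(W), 17(W) are all W)
n=26: W (go to 24, an L position)
n=27: W (go to 25, an L position)
n=28: W (go to 24, an L position)
n=29: W (go to 25, an L position)
n=30: L (options 28(W), 26(W), 22(W) are all W)
n=31: L (options 29(W), 27(W), 23(W) are all W)
n=32: W (go to 30, an L position)
n=33: W (go to 31, an L position)
n=34: W (go to 30, an L position)
n=35: W (go to 31, an L position)
n=36: L (options 34(W), 32(W), 28(W) are all W)
n=37: L (options 35(W), 33(W), 29(W) are all W)
n=38: W (go to 36, an L position)
n=39: W (go to 37, an L position)
n=40: W (go to 36, an L position)
n=41: W (go to 37, an L position)
The losing starting values of n are exactly the entries labelled L in this table (14 of them).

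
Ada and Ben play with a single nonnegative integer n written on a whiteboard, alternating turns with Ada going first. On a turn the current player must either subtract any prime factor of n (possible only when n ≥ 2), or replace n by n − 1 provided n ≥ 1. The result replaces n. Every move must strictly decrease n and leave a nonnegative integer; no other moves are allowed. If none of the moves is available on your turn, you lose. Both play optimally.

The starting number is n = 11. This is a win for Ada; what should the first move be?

Move to 0.

Positions with no move are L. A position that does have a move is losing for the player to move precisely when every available move leads to a winning position for the opponent. Fill in the labels:
n=0: no move → L
n=1: W (go to 0, an L position)
n=2: W (go to 0, an L position)
n=3: W (go to 0, an L position)
n=4: L (options 2(W), 3(W) are all W)
n=5: W (go to 0, an L position)
n=6: W (go to 4, an L position)
n=7: W (go to 0, an L position)
n=8: L (options 6(W), 7(W) are all W)
n=9: W (go to 8, an L position)
n=10: W (go to 8, an L position)
n=11: W (go to 0, an L position)
From 11, the L positions reachable in one move are: 0.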